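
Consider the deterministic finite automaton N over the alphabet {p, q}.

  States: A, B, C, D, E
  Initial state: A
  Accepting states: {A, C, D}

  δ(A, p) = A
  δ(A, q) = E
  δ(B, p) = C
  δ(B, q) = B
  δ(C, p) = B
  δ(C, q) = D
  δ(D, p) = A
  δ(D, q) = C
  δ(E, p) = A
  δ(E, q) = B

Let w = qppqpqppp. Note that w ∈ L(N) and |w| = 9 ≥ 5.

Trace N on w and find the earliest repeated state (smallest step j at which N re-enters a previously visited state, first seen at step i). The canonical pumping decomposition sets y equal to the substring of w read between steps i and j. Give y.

Run of N on w = q p p q p q p p p:
  step 0: A  (start)
  step 1: E  (read q: A→E)
  step 2: A  (read p: E→A)   ← first repeat (A seen earlier)
  step 3: A  (read p: A→A)
  step 4: E  (read q: A→E)
  step 5: A  (read p: E→A)
  step 6: E  (read q: A→E)
  step 7: A  (read p: E→A)
  step 8: A  (read p: A→A)
  step 9: A  (read p: A→A)

So i = 0, j = 2, giving x = w[0:0] = ε, y = w[0:2] = qp, z = w[2:9] = pqpqppp.
Check: |xy| = 2 ≤ 5 and |y| = 2 ≥ 1. Reading y takes N from A back to A, so every xyⁱz is accepted.

qp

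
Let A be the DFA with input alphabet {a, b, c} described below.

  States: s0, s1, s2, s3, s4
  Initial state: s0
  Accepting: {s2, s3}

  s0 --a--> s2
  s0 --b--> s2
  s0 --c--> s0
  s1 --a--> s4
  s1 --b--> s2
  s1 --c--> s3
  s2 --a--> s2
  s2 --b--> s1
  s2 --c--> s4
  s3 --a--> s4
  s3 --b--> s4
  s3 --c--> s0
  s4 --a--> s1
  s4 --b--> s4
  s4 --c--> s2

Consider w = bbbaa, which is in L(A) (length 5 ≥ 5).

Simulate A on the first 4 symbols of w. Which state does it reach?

Run of A on the first 4 characters of w = b b b a:
  step 0: s0  (start)
  step 1: s2  (read b: s0→s2)
  step 2: s1  (read b: s2→s1)
  step 3: s2  (read b: s1→s2)
  step 4: s2  (read a: s2→s2)

After reading 4 characters, A is in state s2.

s2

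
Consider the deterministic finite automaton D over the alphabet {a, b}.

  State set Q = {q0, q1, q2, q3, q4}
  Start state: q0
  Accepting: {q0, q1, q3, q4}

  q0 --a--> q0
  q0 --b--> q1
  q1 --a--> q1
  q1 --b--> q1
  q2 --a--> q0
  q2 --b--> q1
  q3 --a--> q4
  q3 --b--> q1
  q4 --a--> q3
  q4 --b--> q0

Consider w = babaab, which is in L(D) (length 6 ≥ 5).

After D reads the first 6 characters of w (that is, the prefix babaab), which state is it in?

q1

State sequence: q0 -b-> q1 -a-> q1 -b-> q1 -a-> q1 -a-> q1 -b-> q1

After reading 6 characters, D is in state q1.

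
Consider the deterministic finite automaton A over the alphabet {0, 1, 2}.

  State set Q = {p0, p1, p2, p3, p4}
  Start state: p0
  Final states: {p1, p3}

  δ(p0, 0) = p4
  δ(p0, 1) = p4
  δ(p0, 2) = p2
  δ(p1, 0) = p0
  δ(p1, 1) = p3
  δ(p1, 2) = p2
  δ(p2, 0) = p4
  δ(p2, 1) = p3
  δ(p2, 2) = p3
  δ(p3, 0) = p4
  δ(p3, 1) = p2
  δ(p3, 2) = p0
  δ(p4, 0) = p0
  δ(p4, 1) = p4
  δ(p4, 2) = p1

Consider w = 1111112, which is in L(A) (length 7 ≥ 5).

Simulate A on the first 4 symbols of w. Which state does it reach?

State sequence: p0 -1-> p4 -1-> p4 -1-> p4 -1-> p4

After reading 4 characters, A is in state p4.
(This kind of state-tracing is the core of the pumping-lemma construction: with 5 states, pigeonhole forces a repeat within the first 5 steps.)

p4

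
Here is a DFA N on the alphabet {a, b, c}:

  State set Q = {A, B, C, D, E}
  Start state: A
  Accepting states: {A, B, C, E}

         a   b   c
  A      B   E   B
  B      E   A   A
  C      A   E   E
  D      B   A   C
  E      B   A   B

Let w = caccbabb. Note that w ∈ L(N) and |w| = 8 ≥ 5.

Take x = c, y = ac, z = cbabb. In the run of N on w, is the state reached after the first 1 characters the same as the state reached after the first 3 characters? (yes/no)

State sequence: A -c-> B -a-> E -c-> B

After x (step 1): B. After xy (step 3): B.
They match, so y = ac drives N around a cycle from B back to itself; pumping y any number of times keeps N in B before reading z, and xyⁱz ∈ L(N) for every i ≥ 0.

yes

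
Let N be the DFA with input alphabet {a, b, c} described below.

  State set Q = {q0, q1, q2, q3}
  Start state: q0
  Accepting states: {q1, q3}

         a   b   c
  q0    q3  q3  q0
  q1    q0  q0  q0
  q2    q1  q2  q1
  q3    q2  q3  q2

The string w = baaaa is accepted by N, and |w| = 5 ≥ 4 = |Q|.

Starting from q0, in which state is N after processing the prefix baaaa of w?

Run of N on the first 5 characters of w = b a a a a:
  step 0: q0  (start)
  step 1: q3  (read b: q0→q3)
  step 2: q2  (read a: q3→q2)
  step 3: q1  (read a: q2→q1)
  step 4: q0  (read a: q1→q0)
  step 5: q3  (read a: q0→q3)

After reading 5 characters, N is in state q3.

q3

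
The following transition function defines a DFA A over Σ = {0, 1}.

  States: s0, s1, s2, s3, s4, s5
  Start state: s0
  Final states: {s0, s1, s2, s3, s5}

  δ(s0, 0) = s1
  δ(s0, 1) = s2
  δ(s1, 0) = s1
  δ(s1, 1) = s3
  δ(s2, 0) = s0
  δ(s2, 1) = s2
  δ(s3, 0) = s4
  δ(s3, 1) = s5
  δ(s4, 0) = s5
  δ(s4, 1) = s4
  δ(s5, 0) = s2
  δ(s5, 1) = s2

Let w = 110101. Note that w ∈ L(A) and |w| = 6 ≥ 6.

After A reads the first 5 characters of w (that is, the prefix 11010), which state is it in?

State sequence: s0 -1-> s2 -1-> s2 -0-> s0 -1-> s2 -0-> s0

After reading 5 characters, A is in state s0.
(This kind of state-tracing is the core of the pumping-lemma construction: with 6 states, pigeonhole forces a repeat within the first 6 steps.)

s0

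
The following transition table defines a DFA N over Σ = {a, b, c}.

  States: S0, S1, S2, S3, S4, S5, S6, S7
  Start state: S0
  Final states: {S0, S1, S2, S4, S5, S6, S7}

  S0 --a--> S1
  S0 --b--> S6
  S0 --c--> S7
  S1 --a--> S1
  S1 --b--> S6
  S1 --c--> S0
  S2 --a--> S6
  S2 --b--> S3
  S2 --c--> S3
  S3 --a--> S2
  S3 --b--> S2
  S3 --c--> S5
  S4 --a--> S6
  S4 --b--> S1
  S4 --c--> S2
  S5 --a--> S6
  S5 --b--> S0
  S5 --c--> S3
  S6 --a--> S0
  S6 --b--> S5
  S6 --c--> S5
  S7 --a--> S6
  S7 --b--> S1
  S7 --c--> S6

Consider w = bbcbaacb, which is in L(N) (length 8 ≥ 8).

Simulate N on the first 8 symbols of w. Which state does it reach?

Run of N on the first 8 characters of w = b b c b a a c b:
  step 0: S0  (start)
  step 1: S6  (read b: S0→S6)
  step 2: S5  (read b: S6→S5)
  step 3: S3  (read c: S5→S3)
  step 4: S2  (read b: S3→S2)
  step 5: S6  (read a: S2→S6)
  step 6: S0  (read a: S6→S0)
  step 7: S7  (read c: S0→S7)
  step 8: S1  (read b: S7→S1)

After reading 8 characters, N is in state S1.
(This kind of state-tracing is the core of the pumping-lemma construction: with 8 states, pigeonhole forces a repeat within the first 8 steps.)

S1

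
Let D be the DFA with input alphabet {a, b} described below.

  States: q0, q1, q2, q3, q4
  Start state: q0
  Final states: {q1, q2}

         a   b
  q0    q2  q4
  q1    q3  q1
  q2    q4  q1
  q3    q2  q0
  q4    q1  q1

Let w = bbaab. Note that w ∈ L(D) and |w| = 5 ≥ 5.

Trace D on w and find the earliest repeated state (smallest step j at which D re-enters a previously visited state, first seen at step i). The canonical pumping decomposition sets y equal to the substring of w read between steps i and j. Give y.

aab

State sequence: q0 -b-> q4 -b-> q1 -a-> q3 -a-> q2 -b-> q1
First repeat at step 5: q1 was already visited.

So i = 2, j = 5, giving x = w[0:2] = bb, y = w[2:5] = aab, z = w[5:5] = ε.
Check: |xy| = 5 ≤ 5 and |y| = 3 ≥ 1. Reading y takes D from q1 back to q1, so every xyⁱz is accepted.
Since D has 5 states, any run of length ≥ 5 visits 5+1 states, so by pigeonhole some state repeats within the first 5 steps — that repeat gives the pumpable loop.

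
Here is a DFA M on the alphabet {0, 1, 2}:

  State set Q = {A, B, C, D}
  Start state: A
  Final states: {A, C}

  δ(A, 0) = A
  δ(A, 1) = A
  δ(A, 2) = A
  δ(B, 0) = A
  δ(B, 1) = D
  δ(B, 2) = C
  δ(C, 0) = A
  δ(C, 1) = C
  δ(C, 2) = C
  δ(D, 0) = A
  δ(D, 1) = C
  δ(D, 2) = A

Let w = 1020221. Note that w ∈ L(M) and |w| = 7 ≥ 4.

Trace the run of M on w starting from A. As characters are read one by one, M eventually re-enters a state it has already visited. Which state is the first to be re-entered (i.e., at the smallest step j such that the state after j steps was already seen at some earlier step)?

Run of M on w = 1 0 2 0 2 2 1:
  step 0: A  (start)
  step 1: A  (read 1: A→A)   ← first repeat (A seen earlier)
  step 2: A  (read 0: A→A)
  step 3: A  (read 2: A→A)
  step 4: A  (read 0: A→A)
  step 5: A  (read 2: A→A)
  step 6: A  (read 2: A→A)
  step 7: A  (read 1: A→A)

The earliest repeat is at step j = 1: M is in A, which it already visited at step i = 0.

A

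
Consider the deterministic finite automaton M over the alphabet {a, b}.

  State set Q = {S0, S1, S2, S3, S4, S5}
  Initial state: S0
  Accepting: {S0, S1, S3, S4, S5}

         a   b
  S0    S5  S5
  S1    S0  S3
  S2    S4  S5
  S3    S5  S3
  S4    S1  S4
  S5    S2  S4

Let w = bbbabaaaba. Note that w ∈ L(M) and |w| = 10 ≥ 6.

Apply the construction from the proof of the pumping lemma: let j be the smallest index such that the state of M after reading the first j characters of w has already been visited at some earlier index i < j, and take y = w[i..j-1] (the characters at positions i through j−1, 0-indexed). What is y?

State sequence: S0 -b-> S5 -b-> S4 -b-> S4 -a-> S1 -b-> S3 -a-> S5 -a-> S2 -a-> S4 -b-> S4 -a-> S1
First repeat at step 3: S4 was already visited.

So i = 2, j = 3, giving x = w[0:2] = bb, y = w[2:3] = b, z = w[3:10] = abaaaba.
Check: |xy| = 3 ≤ 6 and |y| = 1 ≥ 1. Reading y takes M from S4 back to S4, so every xyⁱz is accepted.
With |Q| = 6, pigeonhole forces a state repeat no later than step 6; the substring read between the first and second visits to that state can be pumped.

b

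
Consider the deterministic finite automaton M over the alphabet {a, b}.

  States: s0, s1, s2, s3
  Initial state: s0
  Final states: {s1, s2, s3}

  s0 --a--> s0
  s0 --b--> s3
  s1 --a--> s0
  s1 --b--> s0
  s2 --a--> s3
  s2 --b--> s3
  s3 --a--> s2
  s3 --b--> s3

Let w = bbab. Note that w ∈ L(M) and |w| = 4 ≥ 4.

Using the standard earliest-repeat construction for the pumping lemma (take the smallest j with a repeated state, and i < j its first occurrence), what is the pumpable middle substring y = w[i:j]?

b

Run of M on w = b b a b:
  step 0: s0  (start)
  step 1: s3  (read b: s0→s3)
  step 2: s3  (read b: s3→s3)   ← first repeat (s3 seen earlier)
  step 3: s2  (read a: s3→s2)
  step 4: s3  (read b: s2→s3)

So i = 1, j = 2, giving x = w[0:1] = b, y = w[1:2] = b, z = w[2:4] = ab.
Check: |xy| = 2 ≤ 4 and |y| = 1 ≥ 1. Reading y takes M from s3 back to s3, so every xyⁱz is accepted.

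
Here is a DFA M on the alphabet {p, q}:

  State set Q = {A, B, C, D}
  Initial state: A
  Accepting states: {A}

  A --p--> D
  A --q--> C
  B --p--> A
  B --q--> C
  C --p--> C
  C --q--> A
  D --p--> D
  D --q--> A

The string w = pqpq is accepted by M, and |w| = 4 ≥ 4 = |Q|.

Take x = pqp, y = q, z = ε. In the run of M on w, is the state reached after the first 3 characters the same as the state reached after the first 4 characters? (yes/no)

no

Run of M on the first 4 characters of w = p q p q:
  step 0: A  (start)
  step 1: D  (read p: A→D)
  step 2: A  (read q: D→A)
  step 3: D  (read p: A→D)
  step 4: A  (read q: D→A)

After x (step 3): D. After xy (step 4): A.
They differ (D ≠ A), so y is not a cycle from the state after x; this split is not the one the pumping-lemma construction produces, and pumping y need not keep the string in L(M).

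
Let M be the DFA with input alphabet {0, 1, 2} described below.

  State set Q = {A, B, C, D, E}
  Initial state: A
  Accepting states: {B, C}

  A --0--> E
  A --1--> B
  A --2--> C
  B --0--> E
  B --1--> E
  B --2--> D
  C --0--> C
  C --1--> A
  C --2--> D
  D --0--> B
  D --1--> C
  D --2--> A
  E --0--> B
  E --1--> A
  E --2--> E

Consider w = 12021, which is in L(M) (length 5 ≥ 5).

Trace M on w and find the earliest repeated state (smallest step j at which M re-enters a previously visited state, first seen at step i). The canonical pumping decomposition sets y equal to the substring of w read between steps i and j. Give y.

Run of M on w = 1 2 0 2 1:
  step 0: A  (start)
  step 1: B  (read 1: A→B)
  step 2: D  (read 2: B→D)
  step 3: B  (read 0: D→B)   ← first repeat (B seen earlier)
  step 4: D  (read 2: B→D)
  step 5: C  (read 1: D→C)

So i = 1, j = 3, giving x = w[0:1] = 1, y = w[1:3] = 20, z = w[3:5] = 21.
Check: |xy| = 3 ≤ 5 and |y| = 2 ≥ 1. Reading y takes M from B back to B, so every xyⁱz is accepted.
Pumping length from the standard proof: p = 5 (the number of states). The repeated state found above gives |xy| = j ≤ 5 and |y| = j − i ≥ 1.

20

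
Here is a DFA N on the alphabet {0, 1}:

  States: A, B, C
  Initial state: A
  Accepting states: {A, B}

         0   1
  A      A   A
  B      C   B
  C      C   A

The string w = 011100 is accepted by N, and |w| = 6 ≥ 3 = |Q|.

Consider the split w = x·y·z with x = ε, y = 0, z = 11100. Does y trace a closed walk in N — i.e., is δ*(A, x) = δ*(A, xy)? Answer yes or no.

yes

State sequence: A -0-> A

After x (step 0): A. After xy (step 1): A.
They match, so y = 0 drives N around a cycle from A back to itself; pumping y any number of times keeps N in A before reading z, and xyⁱz ∈ L(N) for every i ≥ 0.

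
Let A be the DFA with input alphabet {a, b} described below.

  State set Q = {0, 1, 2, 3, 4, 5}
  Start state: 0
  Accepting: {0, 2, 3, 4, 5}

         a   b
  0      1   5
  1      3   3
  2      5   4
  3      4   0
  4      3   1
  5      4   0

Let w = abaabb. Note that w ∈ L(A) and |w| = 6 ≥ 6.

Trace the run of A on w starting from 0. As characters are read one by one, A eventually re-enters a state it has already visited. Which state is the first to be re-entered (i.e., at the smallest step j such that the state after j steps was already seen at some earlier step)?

3

Run of A on w = a b a a b b:
  step 0: 0  (start)
  step 1: 1  (read a: 0→1)
  step 2: 3  (read b: 1→3)
  step 3: 4  (read a: 3→4)
  step 4: 3  (read a: 4→3)   ← first repeat (3 seen earlier)
  step 5: 0  (read b: 3→0)
  step 6: 5  (read b: 0→5)

The earliest repeat is at step j = 4: A is in 3, which it already visited at step i = 2.
Pumping length from the standard proof: p = 6 (the number of states). The repeated state found above gives |xy| = j ≤ 6 and |y| = j − i ≥ 1.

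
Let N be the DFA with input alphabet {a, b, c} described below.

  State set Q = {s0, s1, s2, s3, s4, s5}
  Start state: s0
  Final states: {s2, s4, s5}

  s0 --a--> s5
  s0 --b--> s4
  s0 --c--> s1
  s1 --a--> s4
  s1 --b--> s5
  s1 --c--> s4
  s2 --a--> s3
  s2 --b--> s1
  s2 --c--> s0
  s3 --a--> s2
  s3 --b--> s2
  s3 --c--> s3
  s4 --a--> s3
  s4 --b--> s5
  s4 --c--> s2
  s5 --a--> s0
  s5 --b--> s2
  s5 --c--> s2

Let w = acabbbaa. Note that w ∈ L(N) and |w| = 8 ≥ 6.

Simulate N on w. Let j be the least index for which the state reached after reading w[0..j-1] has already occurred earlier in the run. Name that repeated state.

s2

State sequence: s0 -a-> s5 -c-> s2 -a-> s3 -b-> s2 -b-> s1 -b-> s5 -a-> s0 -a-> s5
First repeat at step 4: s2 was already visited.

The earliest repeat is at step j = 4: N is in s2, which it already visited at step i = 2.
Since N has 6 states, any run of length ≥ 6 visits 6+1 states, so by pigeonhole some state repeats within the first 6 steps — that repeat gives the pumpable loop.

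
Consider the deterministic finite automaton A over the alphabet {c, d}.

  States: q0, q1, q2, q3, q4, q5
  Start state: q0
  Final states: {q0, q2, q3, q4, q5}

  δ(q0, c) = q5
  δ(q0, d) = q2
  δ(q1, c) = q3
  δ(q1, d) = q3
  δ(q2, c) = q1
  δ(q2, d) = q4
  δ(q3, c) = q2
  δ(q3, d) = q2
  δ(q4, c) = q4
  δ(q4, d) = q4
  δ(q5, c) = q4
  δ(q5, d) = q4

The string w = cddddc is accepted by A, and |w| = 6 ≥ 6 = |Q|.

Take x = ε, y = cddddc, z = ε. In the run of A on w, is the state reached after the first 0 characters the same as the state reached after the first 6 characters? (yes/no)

Run of A on the first 6 characters of w = c d d d d c:
  step 0: q0  (start)
  step 1: q5  (read c: q0→q5)
  step 2: q4  (read d: q5→q4)
  step 3: q4  (read d: q4→q4)
  step 4: q4  (read d: q4→q4)
  step 5: q4  (read d: q4→q4)
  step 6: q4  (read c: q4→q4)

After x (step 0): q0. After xy (step 6): q4.
They differ (q0 ≠ q4), so y is not a cycle from the state after x; this split is not the one the pumping-lemma construction produces, and pumping y need not keep the string in L(A).

no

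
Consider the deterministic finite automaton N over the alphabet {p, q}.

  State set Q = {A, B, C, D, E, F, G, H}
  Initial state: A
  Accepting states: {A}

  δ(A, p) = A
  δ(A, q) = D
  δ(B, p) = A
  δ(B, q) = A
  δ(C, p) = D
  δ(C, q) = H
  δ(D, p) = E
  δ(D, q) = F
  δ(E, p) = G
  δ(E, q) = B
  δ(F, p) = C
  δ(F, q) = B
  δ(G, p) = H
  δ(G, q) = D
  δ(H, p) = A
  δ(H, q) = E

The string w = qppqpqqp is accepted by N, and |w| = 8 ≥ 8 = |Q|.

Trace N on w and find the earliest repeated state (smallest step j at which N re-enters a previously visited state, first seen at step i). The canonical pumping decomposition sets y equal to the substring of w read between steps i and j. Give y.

Run of N on w = q p p q p q q p:
  step 0: A  (start)
  step 1: D  (read q: A→D)
  step 2: E  (read p: D→E)
  step 3: G  (read p: E→G)
  step 4: D  (read q: G→D)   ← first repeat (D seen earlier)
  step 5: E  (read p: D→E)
  step 6: B  (read q: E→B)
  step 7: A  (read q: B→A)
  step 8: A  (read p: A→A)

So i = 1, j = 4, giving x = w[0:1] = q, y = w[1:4] = ppq, z = w[4:8] = pqqp.
Check: |xy| = 4 ≤ 8 and |y| = 3 ≥ 1. Reading y takes N from D back to D, so every xyⁱz is accepted.

ppq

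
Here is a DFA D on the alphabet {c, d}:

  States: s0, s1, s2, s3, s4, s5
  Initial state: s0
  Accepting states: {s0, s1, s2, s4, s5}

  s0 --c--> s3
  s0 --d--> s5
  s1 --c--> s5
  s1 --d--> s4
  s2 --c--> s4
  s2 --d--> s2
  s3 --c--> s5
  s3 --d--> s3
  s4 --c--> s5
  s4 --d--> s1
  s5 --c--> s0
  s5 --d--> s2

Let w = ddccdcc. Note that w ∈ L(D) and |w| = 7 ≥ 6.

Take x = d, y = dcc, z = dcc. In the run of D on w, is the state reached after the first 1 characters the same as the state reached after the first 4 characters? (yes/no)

yes

State sequence: s0 -d-> s5 -d-> s2 -c-> s4 -c-> s5

After x (step 1): s5. After xy (step 4): s5.
They match, so y = dcc drives D around a cycle from s5 back to itself; pumping y any number of times keeps D in s5 before reading z, and xyⁱz ∈ L(D) for every i ≥ 0.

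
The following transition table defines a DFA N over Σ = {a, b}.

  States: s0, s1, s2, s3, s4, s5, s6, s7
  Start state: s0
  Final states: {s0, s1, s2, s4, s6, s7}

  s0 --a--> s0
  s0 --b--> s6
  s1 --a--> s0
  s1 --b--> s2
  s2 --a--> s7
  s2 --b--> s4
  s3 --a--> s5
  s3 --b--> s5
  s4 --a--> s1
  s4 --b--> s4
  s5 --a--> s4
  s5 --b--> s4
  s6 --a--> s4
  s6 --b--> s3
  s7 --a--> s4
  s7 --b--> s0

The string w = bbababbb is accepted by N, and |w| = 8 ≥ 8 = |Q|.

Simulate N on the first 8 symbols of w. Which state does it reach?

Run of N on the first 8 characters of w = b b a b a b b b:
  step 0: s0  (start)
  step 1: s6  (read b: s0→s6)
  step 2: s3  (read b: s6→s3)
  step 3: s5  (read a: s3→s5)
  step 4: s4  (read b: s5→s4)
  step 5: s1  (read a: s4→s1)
  step 6: s2  (read b: s1→s2)
  step 7: s4  (read b: s2→s4)
  step 8: s4  (read b: s4→s4)

After reading 8 characters, N is in state s4.
(This kind of state-tracing is the core of the pumping-lemma construction: with 8 states, pigeonhole forces a repeat within the first 8 steps.)

s4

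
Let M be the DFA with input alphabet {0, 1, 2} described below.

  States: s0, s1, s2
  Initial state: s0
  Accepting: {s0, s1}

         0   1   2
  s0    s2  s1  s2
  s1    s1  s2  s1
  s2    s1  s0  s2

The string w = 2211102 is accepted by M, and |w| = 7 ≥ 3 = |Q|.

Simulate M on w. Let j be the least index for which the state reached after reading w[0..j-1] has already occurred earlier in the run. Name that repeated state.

s2

State sequence: s0 -2-> s2 -2-> s2 -1-> s0 -1-> s1 -1-> s2 -0-> s1 -2-> s1
First repeat at step 2: s2 was already visited.

The earliest repeat is at step j = 2: M is in s2, which it already visited at step i = 1.
With |Q| = 3, pigeonhole forces a state repeat no later than step 3; the substring read between the first and second visits to that state can be pumped.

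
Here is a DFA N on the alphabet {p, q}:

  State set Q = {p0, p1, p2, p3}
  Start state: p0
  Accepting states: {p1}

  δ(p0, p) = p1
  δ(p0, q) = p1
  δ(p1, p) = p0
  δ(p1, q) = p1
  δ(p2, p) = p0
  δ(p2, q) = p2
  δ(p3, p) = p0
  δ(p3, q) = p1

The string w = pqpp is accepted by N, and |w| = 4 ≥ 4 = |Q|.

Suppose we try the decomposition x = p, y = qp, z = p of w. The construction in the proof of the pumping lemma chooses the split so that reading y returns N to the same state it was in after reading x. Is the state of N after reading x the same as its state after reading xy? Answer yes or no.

no

State sequence: p0 -p-> p1 -q-> p1 -p-> p0

After x (step 1): p1. After xy (step 3): p0.
They differ (p1 ≠ p0), so y is not a cycle from the state after x; this split is not the one the pumping-lemma construction produces, and pumping y need not keep the string in L(N).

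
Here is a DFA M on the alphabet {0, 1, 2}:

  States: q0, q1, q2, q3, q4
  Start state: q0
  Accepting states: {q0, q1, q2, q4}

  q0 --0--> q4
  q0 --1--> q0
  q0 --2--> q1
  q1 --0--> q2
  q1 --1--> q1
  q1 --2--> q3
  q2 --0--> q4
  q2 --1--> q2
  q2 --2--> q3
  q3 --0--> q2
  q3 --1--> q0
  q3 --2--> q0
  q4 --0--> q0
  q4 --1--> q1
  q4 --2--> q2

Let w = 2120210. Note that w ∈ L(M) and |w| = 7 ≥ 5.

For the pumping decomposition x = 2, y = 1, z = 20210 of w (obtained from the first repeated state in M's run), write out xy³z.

xy^3z = 2·1·1·1·20210 = 211120210.
Reading y = 1 takes M from q1 back to q1, so after x·y·y·y the machine is still in q1, and z then leads to the accepting state q4. Hence 211120210 ∈ L(M).

211120210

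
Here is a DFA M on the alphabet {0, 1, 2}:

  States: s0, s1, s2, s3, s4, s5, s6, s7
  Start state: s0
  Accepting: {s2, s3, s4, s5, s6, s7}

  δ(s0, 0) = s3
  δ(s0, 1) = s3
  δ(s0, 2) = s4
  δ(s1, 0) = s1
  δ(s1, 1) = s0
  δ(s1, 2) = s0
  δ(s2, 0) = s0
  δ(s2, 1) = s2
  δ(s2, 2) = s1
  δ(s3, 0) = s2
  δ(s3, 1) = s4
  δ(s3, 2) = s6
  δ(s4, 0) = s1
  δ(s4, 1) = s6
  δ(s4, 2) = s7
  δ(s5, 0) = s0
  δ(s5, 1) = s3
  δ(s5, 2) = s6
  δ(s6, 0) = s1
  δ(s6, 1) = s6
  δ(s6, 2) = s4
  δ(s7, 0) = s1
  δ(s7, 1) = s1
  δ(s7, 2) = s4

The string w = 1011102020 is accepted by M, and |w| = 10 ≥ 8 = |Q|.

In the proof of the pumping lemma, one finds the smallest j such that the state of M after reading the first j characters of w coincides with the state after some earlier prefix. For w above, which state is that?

s2

State sequence: s0 -1-> s3 -0-> s2 -1-> s2 -1-> s2 -1-> s2 -0-> s0 -2-> s4 -0-> s1 -2-> s0 -0-> s3
First repeat at step 3: s2 was already visited.

The earliest repeat is at step j = 3: M is in s2, which it already visited at step i = 2.
The DFA has 8 states, so the proof of the pumping lemma guarantees a repeated state among the first 8+1 visited; the segment between the two visits is the pumpable y.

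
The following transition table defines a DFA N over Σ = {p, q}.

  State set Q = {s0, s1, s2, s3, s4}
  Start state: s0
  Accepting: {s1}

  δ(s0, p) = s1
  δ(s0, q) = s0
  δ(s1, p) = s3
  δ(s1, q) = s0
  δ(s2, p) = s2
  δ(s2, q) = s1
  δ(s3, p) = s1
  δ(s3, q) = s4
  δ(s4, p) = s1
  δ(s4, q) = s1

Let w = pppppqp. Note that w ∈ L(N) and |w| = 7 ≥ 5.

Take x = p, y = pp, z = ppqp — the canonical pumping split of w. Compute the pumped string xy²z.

xy^2z = p·pp·pp·ppqp = pppppppqp.
Reading y = pp takes N from s1 back to s1, so after x·y·y the machine is still in s1, and z then leads to the accepting state s1. Hence pppppppqp ∈ L(N).

pppppppqp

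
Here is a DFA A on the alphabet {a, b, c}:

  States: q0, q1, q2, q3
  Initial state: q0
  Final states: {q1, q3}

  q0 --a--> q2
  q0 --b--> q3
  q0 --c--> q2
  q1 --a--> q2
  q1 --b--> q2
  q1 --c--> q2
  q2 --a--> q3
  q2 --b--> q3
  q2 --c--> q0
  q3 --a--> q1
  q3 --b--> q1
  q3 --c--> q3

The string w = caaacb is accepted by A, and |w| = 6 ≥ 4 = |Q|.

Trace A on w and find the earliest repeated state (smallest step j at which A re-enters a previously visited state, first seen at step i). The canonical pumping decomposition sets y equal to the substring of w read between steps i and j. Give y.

aaa

Run of A on w = c a a a c b:
  step 0: q0  (start)
  step 1: q2  (read c: q0→q2)
  step 2: q3  (read a: q2→q3)
  step 3: q1  (read a: q3→q1)
  step 4: q2  (read a: q1→q2)   ← first repeat (q2 seen earlier)
  step 5: q0  (read c: q2→q0)
  step 6: q3  (read b: q0→q3)

So i = 1, j = 4, giving x = w[0:1] = c, y = w[1:4] = aaa, z = w[4:6] = cb.
Check: |xy| = 4 ≤ 4 and |y| = 3 ≥ 1. Reading y takes A from q2 back to q2, so every xyⁱz is accepted.
Pumping length from the standard proof: p = 4 (the number of states). The repeated state found above gives |xy| = j ≤ 4 and |y| = j − i ≥ 1.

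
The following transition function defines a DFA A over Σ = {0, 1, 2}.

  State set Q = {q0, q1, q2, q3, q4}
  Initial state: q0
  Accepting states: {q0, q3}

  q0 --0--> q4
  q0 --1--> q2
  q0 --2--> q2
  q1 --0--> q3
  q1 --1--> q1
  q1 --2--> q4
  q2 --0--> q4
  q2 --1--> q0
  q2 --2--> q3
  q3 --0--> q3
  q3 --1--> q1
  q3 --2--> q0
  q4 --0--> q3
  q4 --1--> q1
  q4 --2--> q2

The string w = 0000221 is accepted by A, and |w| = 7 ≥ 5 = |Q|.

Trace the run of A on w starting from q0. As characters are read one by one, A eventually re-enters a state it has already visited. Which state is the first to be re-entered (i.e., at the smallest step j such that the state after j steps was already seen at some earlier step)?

q3

State sequence: q0 -0-> q4 -0-> q3 -0-> q3 -0-> q3 -2-> q0 -2-> q2 -1-> q0
First repeat at step 3: q3 was already visited.

The earliest repeat is at step j = 3: A is in q3, which it already visited at step i = 2.
Since A has 5 states, any run of length ≥ 5 visits 5+1 states, so by pigeonhole some state repeats within the first 5 steps — that repeat gives the pumpable loop.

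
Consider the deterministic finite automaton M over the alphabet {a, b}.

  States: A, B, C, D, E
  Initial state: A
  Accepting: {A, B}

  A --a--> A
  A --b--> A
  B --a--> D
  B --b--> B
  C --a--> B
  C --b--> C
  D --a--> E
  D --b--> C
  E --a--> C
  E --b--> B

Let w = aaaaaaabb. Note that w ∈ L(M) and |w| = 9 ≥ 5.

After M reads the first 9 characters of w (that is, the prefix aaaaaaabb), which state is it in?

A

State sequence: A -a-> A -a-> A -a-> A -a-> A -a-> A -a-> A -a-> A -b-> A -b-> A

After reading 9 characters, M is in state A.
(This kind of state-tracing is the core of the pumping-lemma construction: with 5 states, pigeonhole forces a repeat within the first 5 steps.)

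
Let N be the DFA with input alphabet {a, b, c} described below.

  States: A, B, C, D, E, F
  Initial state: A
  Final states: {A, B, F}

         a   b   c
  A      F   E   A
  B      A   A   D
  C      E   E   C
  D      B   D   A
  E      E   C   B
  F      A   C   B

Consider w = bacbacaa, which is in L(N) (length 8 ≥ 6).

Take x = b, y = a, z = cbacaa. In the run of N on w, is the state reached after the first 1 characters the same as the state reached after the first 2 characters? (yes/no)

Run of N on the first 2 characters of w = b a:
  step 0: A  (start)
  step 1: E  (read b: A→E)
  step 2: E  (read a: E→E)

After x (step 1): E. After xy (step 2): E.
They match, so y = a drives N around a cycle from E back to itself; pumping y any number of times keeps N in E before reading z, and xyⁱz ∈ L(N) for every i ≥ 0.

yes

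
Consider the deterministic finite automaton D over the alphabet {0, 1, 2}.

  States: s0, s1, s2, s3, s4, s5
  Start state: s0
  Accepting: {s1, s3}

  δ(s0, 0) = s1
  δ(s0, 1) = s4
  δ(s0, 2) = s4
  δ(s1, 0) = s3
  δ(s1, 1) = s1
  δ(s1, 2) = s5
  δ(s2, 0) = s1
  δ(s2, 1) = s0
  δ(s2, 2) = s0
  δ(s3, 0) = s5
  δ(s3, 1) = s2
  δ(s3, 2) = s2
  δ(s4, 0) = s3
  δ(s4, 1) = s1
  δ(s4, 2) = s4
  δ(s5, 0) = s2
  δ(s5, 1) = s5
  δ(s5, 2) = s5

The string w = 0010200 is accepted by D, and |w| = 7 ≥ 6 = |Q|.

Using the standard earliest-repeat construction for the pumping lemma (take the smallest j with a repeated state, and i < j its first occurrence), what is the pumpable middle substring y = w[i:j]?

Run of D on w = 0 0 1 0 2 0 0:
  step 0: s0  (start)
  step 1: s1  (read 0: s0→s1)
  step 2: s3  (read 0: s1→s3)
  step 3: s2  (read 1: s3→s2)
  step 4: s1  (read 0: s2→s1)   ← first repeat (s1 seen earlier)
  step 5: s5  (read 2: s1→s5)
  step 6: s2  (read 0: s5→s2)
  step 7: s1  (read 0: s2→s1)

So i = 1, j = 4, giving x = w[0:1] = 0, y = w[1:4] = 010, z = w[4:7] = 200.
Check: |xy| = 4 ≤ 6 and |y| = 3 ≥ 1. Reading y takes D from s1 back to s1, so every xyⁱz is accepted.
Since D has 6 states, any run of length ≥ 6 visits 6+1 states, so by pigeonhole some state repeats within the first 6 steps — that repeat gives the pumpable loop.

010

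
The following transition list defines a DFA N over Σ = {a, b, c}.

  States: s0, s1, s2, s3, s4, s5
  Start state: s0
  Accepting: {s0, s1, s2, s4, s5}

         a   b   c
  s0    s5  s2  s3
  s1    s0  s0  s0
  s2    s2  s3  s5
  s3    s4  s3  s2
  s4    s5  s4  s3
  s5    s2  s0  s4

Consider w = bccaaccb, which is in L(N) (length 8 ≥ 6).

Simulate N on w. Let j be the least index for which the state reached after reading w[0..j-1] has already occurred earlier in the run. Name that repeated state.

State sequence: s0 -b-> s2 -c-> s5 -c-> s4 -a-> s5 -a-> s2 -c-> s5 -c-> s4 -b-> s4
First repeat at step 4: s5 was already visited.

The earliest repeat is at step j = 4: N is in s5, which it already visited at step i = 2.
Since N has 6 states, any run of length ≥ 6 visits 6+1 states, so by pigeonhole some state repeats within the first 6 steps — that repeat gives the pumpable loop.

s5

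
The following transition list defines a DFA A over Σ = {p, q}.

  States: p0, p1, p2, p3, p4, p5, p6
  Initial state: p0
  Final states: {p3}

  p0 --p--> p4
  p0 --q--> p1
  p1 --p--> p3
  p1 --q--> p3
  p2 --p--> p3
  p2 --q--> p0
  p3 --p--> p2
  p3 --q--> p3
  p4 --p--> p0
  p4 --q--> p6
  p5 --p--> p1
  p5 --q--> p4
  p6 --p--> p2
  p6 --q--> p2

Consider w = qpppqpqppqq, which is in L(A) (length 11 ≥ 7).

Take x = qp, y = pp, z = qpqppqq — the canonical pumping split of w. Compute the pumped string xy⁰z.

qpqpqppqq

xy⁰z = xz = qp·qpqppqq = qpqpqppqq.
Reading y = pp takes A from p3 back to p3, so after x the machine is still in p3, and z then leads to the accepting state p3. Hence qpqpqppqq ∈ L(A).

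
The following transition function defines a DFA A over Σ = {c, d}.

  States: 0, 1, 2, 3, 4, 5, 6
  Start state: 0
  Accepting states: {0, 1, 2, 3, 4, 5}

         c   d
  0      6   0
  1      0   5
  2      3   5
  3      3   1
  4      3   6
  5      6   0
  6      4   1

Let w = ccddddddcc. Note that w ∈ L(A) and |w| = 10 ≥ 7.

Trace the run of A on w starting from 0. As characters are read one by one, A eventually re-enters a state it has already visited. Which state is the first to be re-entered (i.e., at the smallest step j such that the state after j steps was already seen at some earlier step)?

Run of A on w = c c d d d d d d c c:
  step 0: 0  (start)
  step 1: 6  (read c: 0→6)
  step 2: 4  (read c: 6→4)
  step 3: 6  (read d: 4→6)   ← first repeat (6 seen earlier)
  step 4: 1  (read d: 6→1)
  step 5: 5  (read d: 1→5)
  step 6: 0  (read d: 5→0)
  step 7: 0  (read d: 0→0)
  step 8: 0  (read d: 0→0)
  step 9: 6  (read c: 0→6)
  step 10: 4  (read c: 6→4)

The earliest repeat is at step j = 3: A is in 6, which it already visited at step i = 1.

6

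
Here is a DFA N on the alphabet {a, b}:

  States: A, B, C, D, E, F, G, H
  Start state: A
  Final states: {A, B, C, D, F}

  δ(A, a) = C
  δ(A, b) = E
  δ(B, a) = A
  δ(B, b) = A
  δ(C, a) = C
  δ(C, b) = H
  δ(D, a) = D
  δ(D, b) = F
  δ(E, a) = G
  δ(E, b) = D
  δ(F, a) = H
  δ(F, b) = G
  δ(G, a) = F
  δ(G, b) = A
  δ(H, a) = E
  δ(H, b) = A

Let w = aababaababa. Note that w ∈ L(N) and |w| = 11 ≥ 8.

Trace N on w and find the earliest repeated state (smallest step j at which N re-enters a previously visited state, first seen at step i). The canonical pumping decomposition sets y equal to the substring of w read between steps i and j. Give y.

a

State sequence: A -a-> C -a-> C -b-> H -a-> E -b-> D -a-> D -a-> D -b-> F -a-> H -b-> A -a-> C
First repeat at step 2: C was already visited.

So i = 1, j = 2, giving x = w[0:1] = a, y = w[1:2] = a, z = w[2:11] = babaababa.
Check: |xy| = 2 ≤ 8 and |y| = 1 ≥ 1. Reading y takes N from C back to C, so every xyⁱz is accepted.
With |Q| = 8, pigeonhole forces a state repeat no later than step 8; the substring read between the first and second visits to that state can be pumped.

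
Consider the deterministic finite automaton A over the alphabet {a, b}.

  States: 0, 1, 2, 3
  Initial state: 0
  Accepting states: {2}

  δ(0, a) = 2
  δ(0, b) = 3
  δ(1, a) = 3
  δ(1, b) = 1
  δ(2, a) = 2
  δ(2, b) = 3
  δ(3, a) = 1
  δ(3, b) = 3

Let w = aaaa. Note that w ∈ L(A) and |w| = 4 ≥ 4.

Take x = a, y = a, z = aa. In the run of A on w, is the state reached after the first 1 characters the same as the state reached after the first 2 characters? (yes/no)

yes

State sequence: 0 -a-> 2 -a-> 2

After x (step 1): 2. After xy (step 2): 2.
They match, so y = a drives A around a cycle from 2 back to itself; pumping y any number of times keeps A in 2 before reading z, and xyⁱz ∈ L(A) for every i ≥ 0.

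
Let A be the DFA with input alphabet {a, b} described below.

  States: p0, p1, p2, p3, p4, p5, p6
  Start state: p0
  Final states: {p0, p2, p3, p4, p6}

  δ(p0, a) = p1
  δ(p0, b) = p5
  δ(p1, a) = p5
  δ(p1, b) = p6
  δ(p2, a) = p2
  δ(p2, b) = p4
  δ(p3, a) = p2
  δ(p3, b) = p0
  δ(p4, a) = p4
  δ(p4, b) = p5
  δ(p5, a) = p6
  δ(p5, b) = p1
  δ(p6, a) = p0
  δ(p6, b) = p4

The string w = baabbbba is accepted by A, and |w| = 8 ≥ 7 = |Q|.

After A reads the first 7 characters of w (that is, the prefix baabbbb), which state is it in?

Run of A on the first 7 characters of w = b a a b b b b:
  step 0: p0  (start)
  step 1: p5  (read b: p0→p5)
  step 2: p6  (read a: p5→p6)
  step 3: p0  (read a: p6→p0)
  step 4: p5  (read b: p0→p5)
  step 5: p1  (read b: p5→p1)
  step 6: p6  (read b: p1→p6)
  step 7: p4  (read b: p6→p4)

After reading 7 characters, A is in state p4.
(This kind of state-tracing is the core of the pumping-lemma construction: with 7 states, pigeonhole forces a repeat within the first 7 steps.)

p4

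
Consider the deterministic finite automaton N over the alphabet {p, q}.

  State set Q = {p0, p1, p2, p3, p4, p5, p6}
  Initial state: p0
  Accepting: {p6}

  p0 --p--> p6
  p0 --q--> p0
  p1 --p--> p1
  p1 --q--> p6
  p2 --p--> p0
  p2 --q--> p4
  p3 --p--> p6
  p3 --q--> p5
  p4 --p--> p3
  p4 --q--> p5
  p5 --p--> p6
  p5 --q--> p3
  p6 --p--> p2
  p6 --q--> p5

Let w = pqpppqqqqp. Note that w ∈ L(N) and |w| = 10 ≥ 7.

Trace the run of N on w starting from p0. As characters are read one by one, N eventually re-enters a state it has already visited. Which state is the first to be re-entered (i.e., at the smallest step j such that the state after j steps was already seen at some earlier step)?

Run of N on w = p q p p p q q q q p:
  step 0: p0  (start)
  step 1: p6  (read p: p0→p6)
  step 2: p5  (read q: p6→p5)
  step 3: p6  (read p: p5→p6)   ← first repeat (p6 seen earlier)
  step 4: p2  (read p: p6→p2)
  step 5: p0  (read p: p2→p0)
  step 6: p0  (read q: p0→p0)
  step 7: p0  (read q: p0→p0)
  step 8: p0  (read q: p0→p0)
  step 9: p0  (read q: p0→p0)
  step 10: p6  (read p: p0→p6)

The earliest repeat is at step j = 3: N is in p6, which it already visited at step i = 1.
Since N has 7 states, any run of length ≥ 7 visits 7+1 states, so by pigeonhole some state repeats within the first 7 steps — that repeat gives the pumpable loop.

p6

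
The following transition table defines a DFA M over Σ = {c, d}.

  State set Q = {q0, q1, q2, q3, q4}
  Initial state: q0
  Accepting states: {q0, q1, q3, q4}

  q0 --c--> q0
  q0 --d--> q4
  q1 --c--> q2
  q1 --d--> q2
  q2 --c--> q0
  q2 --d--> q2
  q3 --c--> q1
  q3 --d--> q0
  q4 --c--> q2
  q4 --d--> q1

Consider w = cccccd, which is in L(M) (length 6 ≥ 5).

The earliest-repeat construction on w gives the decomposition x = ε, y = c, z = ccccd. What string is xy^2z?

xy^2z = ε·c·c·ccccd = ccccccd.
Reading y = c takes M from q0 back to q0, so after x·y·y the machine is still in q0, and z then leads to the accepting state q4. Hence ccccccd ∈ L(M).

ccccccd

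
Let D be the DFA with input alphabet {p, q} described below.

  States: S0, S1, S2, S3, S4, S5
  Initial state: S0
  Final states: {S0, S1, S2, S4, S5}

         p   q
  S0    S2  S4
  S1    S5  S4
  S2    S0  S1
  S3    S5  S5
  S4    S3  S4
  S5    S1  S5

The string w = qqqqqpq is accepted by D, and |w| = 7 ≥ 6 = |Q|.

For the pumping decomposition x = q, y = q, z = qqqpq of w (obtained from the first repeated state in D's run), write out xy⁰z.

qqqqpq

xy⁰z = xz = q·qqqpq = qqqqpq.
Reading y = q takes D from S4 back to S4, so after x the machine is still in S4, and z then leads to the accepting state S5. Hence qqqqpq ∈ L(D).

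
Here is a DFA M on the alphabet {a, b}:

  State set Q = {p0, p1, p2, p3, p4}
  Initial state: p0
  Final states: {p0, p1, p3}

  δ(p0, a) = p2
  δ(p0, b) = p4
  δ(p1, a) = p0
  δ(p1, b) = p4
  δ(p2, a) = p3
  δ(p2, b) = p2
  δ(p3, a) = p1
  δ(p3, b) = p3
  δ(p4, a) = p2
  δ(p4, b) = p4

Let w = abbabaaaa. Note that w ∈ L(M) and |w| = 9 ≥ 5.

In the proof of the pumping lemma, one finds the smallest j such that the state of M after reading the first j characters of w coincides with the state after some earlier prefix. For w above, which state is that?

Run of M on w = a b b a b a a a a:
  step 0: p0  (start)
  step 1: p2  (read a: p0→p2)
  step 2: p2  (read b: p2→p2)   ← first repeat (p2 seen earlier)
  step 3: p2  (read b: p2→p2)
  step 4: p3  (read a: p2→p3)
  step 5: p3  (read b: p3→p3)
  step 6: p1  (read a: p3→p1)
  step 7: p0  (read a: p1→p0)
  step 8: p2  (read a: p0→p2)
  step 9: p3  (read a: p2→p3)

The earliest repeat is at step j = 2: M is in p2, which it already visited at step i = 1.
The DFA has 5 states, so the proof of the pumping lemma guarantees a repeated state among the first 5+1 visited; the segment between the two visits is the pumpable y.

p2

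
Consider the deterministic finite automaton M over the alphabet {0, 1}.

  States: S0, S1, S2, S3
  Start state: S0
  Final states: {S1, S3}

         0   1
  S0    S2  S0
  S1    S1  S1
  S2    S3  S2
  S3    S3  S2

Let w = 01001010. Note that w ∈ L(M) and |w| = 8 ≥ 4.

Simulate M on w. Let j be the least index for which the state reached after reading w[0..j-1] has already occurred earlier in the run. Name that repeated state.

S2

State sequence: S0 -0-> S2 -1-> S2 -0-> S3 -0-> S3 -1-> S2 -0-> S3 -1-> S2 -0-> S3
First repeat at step 2: S2 was already visited.

The earliest repeat is at step j = 2: M is in S2, which it already visited at step i = 1.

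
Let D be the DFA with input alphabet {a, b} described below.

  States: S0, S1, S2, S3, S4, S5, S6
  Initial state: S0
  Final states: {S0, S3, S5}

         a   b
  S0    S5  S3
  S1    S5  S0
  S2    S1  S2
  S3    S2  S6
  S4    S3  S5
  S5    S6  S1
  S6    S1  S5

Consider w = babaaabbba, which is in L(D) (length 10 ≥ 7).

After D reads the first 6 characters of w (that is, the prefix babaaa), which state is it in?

Run of D on the first 6 characters of w = b a b a a a:
  step 0: S0  (start)
  step 1: S3  (read b: S0→S3)
  step 2: S2  (read a: S3→S2)
  step 3: S2  (read b: S2→S2)
  step 4: S1  (read a: S2→S1)
  step 5: S5  (read a: S1→S5)
  step 6: S6  (read a: S5→S6)

After reading 6 characters, D is in state S6.

S6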